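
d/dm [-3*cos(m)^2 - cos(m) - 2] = (6*cos(m) + 1)*sin(m)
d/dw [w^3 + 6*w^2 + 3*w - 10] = 3*w^2 + 12*w + 3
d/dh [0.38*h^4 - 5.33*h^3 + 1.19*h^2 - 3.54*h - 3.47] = 1.52*h^3 - 15.99*h^2 + 2.38*h - 3.54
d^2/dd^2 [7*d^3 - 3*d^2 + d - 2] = 42*d - 6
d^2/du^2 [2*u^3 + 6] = 12*u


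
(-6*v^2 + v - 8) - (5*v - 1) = -6*v^2 - 4*v - 7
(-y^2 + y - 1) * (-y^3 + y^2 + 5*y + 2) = y^5 - 2*y^4 - 3*y^3 + 2*y^2 - 3*y - 2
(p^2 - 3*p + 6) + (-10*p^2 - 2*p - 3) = -9*p^2 - 5*p + 3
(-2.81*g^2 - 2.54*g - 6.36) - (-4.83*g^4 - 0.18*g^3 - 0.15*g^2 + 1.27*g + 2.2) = 4.83*g^4 + 0.18*g^3 - 2.66*g^2 - 3.81*g - 8.56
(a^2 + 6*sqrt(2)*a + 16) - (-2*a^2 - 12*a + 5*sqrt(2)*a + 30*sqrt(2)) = 3*a^2 + sqrt(2)*a + 12*a - 30*sqrt(2) + 16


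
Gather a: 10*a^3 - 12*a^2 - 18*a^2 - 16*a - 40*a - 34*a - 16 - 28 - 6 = 10*a^3 - 30*a^2 - 90*a - 50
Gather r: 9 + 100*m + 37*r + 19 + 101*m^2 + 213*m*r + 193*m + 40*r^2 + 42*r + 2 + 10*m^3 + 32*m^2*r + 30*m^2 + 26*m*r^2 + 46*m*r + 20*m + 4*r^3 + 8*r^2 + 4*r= 10*m^3 + 131*m^2 + 313*m + 4*r^3 + r^2*(26*m + 48) + r*(32*m^2 + 259*m + 83) + 30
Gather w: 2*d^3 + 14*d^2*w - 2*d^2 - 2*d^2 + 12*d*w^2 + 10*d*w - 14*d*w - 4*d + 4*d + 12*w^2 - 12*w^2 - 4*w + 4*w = 2*d^3 - 4*d^2 + 12*d*w^2 + w*(14*d^2 - 4*d)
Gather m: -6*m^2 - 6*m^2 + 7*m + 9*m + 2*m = -12*m^2 + 18*m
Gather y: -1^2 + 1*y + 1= y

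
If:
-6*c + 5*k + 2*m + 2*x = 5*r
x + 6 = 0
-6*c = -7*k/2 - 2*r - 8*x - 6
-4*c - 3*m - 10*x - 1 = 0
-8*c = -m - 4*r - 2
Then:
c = 3637/516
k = 6881/387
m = 3974/387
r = 8537/774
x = -6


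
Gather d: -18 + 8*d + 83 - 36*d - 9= 56 - 28*d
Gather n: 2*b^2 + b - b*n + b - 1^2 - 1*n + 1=2*b^2 + 2*b + n*(-b - 1)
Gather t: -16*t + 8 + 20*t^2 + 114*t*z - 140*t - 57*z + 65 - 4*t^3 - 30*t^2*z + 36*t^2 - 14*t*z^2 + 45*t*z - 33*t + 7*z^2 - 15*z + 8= -4*t^3 + t^2*(56 - 30*z) + t*(-14*z^2 + 159*z - 189) + 7*z^2 - 72*z + 81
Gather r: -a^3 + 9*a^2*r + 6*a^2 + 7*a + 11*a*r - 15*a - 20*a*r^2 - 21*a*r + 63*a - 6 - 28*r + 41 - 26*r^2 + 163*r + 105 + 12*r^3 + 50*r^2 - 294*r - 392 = -a^3 + 6*a^2 + 55*a + 12*r^3 + r^2*(24 - 20*a) + r*(9*a^2 - 10*a - 159) - 252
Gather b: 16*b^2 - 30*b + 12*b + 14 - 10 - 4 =16*b^2 - 18*b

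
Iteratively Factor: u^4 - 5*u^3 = (u)*(u^3 - 5*u^2) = u*(u - 5)*(u^2) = u^2*(u - 5)*(u)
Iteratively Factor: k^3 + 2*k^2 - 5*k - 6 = (k + 1)*(k^2 + k - 6) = (k + 1)*(k + 3)*(k - 2)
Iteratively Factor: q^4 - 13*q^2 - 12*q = (q)*(q^3 - 13*q - 12) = q*(q + 1)*(q^2 - q - 12) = q*(q - 4)*(q + 1)*(q + 3)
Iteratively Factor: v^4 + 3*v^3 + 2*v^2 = (v + 1)*(v^3 + 2*v^2) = v*(v + 1)*(v^2 + 2*v) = v*(v + 1)*(v + 2)*(v)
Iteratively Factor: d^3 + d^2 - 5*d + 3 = (d + 3)*(d^2 - 2*d + 1) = (d - 1)*(d + 3)*(d - 1)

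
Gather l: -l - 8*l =-9*l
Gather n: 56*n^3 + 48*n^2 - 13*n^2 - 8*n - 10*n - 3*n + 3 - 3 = 56*n^3 + 35*n^2 - 21*n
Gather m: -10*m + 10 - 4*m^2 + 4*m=-4*m^2 - 6*m + 10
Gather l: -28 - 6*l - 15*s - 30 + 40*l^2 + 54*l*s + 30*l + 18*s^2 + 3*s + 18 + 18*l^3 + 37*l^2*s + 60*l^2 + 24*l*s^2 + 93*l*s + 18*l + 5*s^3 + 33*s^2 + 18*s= 18*l^3 + l^2*(37*s + 100) + l*(24*s^2 + 147*s + 42) + 5*s^3 + 51*s^2 + 6*s - 40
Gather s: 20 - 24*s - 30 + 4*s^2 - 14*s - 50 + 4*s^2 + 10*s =8*s^2 - 28*s - 60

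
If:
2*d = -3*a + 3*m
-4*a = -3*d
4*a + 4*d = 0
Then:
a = 0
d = 0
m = 0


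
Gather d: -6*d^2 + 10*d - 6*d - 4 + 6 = -6*d^2 + 4*d + 2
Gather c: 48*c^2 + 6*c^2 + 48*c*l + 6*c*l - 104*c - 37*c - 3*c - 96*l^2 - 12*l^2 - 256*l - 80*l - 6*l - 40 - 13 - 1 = 54*c^2 + c*(54*l - 144) - 108*l^2 - 342*l - 54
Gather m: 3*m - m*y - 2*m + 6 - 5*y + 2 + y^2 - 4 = m*(1 - y) + y^2 - 5*y + 4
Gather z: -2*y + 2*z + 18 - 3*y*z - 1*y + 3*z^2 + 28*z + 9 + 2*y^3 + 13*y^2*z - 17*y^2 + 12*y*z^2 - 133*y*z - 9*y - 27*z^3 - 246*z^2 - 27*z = 2*y^3 - 17*y^2 - 12*y - 27*z^3 + z^2*(12*y - 243) + z*(13*y^2 - 136*y + 3) + 27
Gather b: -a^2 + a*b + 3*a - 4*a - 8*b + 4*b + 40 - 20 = -a^2 - a + b*(a - 4) + 20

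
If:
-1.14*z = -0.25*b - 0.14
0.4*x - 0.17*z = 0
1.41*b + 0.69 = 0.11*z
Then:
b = -0.49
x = 0.01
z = 0.02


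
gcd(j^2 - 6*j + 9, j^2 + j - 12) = j - 3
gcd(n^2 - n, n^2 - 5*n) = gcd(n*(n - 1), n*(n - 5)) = n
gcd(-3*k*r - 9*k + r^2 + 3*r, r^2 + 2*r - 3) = r + 3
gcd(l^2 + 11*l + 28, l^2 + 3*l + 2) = 1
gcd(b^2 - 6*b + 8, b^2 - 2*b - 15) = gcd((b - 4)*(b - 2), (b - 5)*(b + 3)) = 1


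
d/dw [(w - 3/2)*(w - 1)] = 2*w - 5/2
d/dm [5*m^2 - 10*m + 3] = 10*m - 10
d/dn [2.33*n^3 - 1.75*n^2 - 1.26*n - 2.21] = 6.99*n^2 - 3.5*n - 1.26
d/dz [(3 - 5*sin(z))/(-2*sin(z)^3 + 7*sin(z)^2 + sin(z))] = (-20*sin(z)^3 + 53*sin(z)^2 - 42*sin(z) - 3)*cos(z)/((7*sin(z) + cos(2*z))^2*sin(z)^2)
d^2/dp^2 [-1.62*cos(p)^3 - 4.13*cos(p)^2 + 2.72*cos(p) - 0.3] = -1.505*cos(p) + 8.26*cos(2*p) + 3.645*cos(3*p)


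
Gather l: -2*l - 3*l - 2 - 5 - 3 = -5*l - 10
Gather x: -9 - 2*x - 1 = -2*x - 10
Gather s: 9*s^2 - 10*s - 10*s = 9*s^2 - 20*s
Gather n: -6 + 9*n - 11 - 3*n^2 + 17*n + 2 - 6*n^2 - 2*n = -9*n^2 + 24*n - 15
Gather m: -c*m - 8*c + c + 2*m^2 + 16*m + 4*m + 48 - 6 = -7*c + 2*m^2 + m*(20 - c) + 42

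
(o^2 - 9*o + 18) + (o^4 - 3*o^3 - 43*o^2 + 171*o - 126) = o^4 - 3*o^3 - 42*o^2 + 162*o - 108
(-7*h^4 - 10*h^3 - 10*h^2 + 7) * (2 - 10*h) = 70*h^5 + 86*h^4 + 80*h^3 - 20*h^2 - 70*h + 14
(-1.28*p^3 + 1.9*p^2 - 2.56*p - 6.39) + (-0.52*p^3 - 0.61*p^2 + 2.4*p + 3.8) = -1.8*p^3 + 1.29*p^2 - 0.16*p - 2.59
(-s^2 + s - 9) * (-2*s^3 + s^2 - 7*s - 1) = 2*s^5 - 3*s^4 + 26*s^3 - 15*s^2 + 62*s + 9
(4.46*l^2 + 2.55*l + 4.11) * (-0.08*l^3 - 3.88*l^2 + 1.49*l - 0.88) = -0.3568*l^5 - 17.5088*l^4 - 3.5774*l^3 - 16.0721*l^2 + 3.8799*l - 3.6168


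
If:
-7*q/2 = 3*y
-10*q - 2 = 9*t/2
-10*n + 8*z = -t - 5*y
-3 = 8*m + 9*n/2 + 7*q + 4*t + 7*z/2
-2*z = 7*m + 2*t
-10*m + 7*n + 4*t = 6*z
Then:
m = 88868/751767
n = -56868/250589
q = -53368/250589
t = 21668/751767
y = 186788/751767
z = -110902/250589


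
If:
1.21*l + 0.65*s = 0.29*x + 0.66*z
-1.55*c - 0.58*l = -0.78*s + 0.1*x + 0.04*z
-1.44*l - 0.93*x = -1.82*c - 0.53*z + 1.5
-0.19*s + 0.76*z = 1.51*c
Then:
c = 0.369433740300081*z + 0.0298662667626379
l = 0.206957592919639*z - 0.1787241799172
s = 1.06397395866778*z - 0.237358225324122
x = 0.972419864023513*z - 1.27772104882928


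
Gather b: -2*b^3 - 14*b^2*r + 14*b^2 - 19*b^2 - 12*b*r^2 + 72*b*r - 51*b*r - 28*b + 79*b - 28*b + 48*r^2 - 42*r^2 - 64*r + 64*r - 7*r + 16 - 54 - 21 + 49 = -2*b^3 + b^2*(-14*r - 5) + b*(-12*r^2 + 21*r + 23) + 6*r^2 - 7*r - 10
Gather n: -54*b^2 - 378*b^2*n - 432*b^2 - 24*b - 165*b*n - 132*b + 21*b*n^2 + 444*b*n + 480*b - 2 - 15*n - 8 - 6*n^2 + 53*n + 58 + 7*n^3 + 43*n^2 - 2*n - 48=-486*b^2 + 324*b + 7*n^3 + n^2*(21*b + 37) + n*(-378*b^2 + 279*b + 36)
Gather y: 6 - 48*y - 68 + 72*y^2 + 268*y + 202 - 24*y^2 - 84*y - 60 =48*y^2 + 136*y + 80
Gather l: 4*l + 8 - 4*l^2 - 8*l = -4*l^2 - 4*l + 8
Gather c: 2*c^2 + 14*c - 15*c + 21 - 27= 2*c^2 - c - 6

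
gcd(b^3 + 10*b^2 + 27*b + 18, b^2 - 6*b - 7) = b + 1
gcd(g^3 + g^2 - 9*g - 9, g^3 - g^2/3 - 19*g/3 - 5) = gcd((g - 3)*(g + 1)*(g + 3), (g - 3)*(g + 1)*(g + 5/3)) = g^2 - 2*g - 3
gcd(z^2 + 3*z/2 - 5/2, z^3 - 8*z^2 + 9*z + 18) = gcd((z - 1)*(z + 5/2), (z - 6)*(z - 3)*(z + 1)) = 1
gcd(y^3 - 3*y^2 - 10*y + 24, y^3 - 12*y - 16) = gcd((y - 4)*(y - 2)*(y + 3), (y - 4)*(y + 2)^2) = y - 4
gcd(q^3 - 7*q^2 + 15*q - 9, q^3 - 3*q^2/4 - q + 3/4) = q - 1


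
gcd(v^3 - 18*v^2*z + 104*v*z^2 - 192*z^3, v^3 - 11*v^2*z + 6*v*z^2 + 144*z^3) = v^2 - 14*v*z + 48*z^2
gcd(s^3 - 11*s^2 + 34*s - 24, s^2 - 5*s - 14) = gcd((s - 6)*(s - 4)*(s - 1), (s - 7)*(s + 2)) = 1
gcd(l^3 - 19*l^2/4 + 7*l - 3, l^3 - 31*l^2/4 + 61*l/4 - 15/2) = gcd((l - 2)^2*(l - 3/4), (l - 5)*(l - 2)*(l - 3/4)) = l^2 - 11*l/4 + 3/2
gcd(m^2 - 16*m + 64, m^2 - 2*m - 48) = m - 8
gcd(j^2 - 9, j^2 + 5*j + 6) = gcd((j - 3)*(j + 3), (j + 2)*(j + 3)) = j + 3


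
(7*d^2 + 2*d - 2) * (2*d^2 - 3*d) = 14*d^4 - 17*d^3 - 10*d^2 + 6*d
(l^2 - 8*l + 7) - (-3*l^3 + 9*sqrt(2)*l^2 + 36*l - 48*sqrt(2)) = 3*l^3 - 9*sqrt(2)*l^2 + l^2 - 44*l + 7 + 48*sqrt(2)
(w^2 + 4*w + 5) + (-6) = w^2 + 4*w - 1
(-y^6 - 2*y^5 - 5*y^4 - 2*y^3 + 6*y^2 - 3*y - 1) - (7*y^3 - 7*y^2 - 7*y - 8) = -y^6 - 2*y^5 - 5*y^4 - 9*y^3 + 13*y^2 + 4*y + 7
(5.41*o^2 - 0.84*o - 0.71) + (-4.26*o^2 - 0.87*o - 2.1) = 1.15*o^2 - 1.71*o - 2.81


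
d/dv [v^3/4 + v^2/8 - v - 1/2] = 3*v^2/4 + v/4 - 1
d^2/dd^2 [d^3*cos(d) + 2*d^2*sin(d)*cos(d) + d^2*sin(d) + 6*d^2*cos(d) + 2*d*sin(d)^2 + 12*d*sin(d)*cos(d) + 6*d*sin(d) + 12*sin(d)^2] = -d^3*cos(d) - 7*d^2*sin(d) - 4*d^2*sin(2*d) - 6*d^2*cos(d) - 30*d*sin(d) - 24*d*sin(2*d) + 10*d*cos(d) + 12*d*cos(2*d) + 2*sin(d) + 6*sin(2*d) + 24*cos(d) + 48*cos(2*d)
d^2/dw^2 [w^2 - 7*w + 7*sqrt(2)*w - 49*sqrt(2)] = 2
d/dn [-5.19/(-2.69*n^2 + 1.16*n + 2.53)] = (6.0204 - 27.9222*n)/(-2.69*n^2 + 1.16*n + 2.53)^2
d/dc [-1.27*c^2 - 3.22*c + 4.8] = -2.54*c - 3.22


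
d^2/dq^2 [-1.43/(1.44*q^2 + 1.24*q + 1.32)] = (5.930496*q^2 + 5.106816*q - 1.43*(2.88*q + 1.24)*(5.76*q + 2.48) + 5.436288)/(1.44*q^2 + 1.24*q + 1.32)^3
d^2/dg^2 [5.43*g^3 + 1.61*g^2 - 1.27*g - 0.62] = 32.58*g + 3.22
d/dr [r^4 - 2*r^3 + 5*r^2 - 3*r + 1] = 4*r^3 - 6*r^2 + 10*r - 3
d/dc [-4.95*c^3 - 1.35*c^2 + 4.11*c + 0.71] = -14.85*c^2 - 2.7*c + 4.11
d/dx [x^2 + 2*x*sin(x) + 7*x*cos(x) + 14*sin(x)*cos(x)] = -7*x*sin(x) + 2*x*cos(x) + 2*x + 2*sin(x) + 7*cos(x) + 14*cos(2*x)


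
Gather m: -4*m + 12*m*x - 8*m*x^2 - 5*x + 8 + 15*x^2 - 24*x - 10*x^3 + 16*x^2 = m*(-8*x^2 + 12*x - 4) - 10*x^3 + 31*x^2 - 29*x + 8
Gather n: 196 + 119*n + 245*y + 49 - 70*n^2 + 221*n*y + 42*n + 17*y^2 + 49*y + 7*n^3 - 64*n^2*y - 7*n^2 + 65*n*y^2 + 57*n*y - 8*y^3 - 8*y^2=7*n^3 + n^2*(-64*y - 77) + n*(65*y^2 + 278*y + 161) - 8*y^3 + 9*y^2 + 294*y + 245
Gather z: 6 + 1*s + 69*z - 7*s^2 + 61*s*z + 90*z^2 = -7*s^2 + s + 90*z^2 + z*(61*s + 69) + 6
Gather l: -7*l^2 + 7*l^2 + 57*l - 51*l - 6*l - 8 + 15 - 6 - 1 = 0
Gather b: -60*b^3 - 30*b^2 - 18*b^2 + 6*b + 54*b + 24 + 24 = -60*b^3 - 48*b^2 + 60*b + 48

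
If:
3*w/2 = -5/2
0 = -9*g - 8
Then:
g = -8/9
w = -5/3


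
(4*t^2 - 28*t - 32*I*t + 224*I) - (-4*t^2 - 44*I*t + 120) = 8*t^2 - 28*t + 12*I*t - 120 + 224*I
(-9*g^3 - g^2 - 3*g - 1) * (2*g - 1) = -18*g^4 + 7*g^3 - 5*g^2 + g + 1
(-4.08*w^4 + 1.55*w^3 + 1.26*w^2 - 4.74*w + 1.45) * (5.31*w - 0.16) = -21.6648*w^5 + 8.8833*w^4 + 6.4426*w^3 - 25.371*w^2 + 8.4579*w - 0.232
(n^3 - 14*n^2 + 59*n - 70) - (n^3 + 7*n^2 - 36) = -21*n^2 + 59*n - 34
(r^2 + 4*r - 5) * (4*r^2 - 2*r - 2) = 4*r^4 + 14*r^3 - 30*r^2 + 2*r + 10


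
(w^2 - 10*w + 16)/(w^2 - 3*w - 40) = (w - 2)/(w + 5)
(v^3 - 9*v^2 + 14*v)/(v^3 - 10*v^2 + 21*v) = (v - 2)/(v - 3)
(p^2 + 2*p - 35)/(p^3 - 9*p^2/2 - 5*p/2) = 2*(p + 7)/(p*(2*p + 1))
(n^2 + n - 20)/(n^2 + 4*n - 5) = (n - 4)/(n - 1)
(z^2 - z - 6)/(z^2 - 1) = (z^2 - z - 6)/(z^2 - 1)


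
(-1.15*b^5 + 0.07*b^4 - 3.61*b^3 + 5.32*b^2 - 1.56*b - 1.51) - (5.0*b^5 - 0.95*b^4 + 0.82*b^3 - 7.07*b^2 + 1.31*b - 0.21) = -6.15*b^5 + 1.02*b^4 - 4.43*b^3 + 12.39*b^2 - 2.87*b - 1.3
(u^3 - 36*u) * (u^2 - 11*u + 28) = u^5 - 11*u^4 - 8*u^3 + 396*u^2 - 1008*u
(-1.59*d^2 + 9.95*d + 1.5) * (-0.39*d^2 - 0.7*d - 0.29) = 0.6201*d^4 - 2.7675*d^3 - 7.0889*d^2 - 3.9355*d - 0.435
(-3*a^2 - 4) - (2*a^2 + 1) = -5*a^2 - 5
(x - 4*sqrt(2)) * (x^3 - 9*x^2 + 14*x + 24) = x^4 - 9*x^3 - 4*sqrt(2)*x^3 + 14*x^2 + 36*sqrt(2)*x^2 - 56*sqrt(2)*x + 24*x - 96*sqrt(2)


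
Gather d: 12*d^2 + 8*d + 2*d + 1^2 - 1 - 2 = 12*d^2 + 10*d - 2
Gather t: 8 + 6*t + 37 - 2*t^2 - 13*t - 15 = -2*t^2 - 7*t + 30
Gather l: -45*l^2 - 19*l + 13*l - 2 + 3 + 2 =-45*l^2 - 6*l + 3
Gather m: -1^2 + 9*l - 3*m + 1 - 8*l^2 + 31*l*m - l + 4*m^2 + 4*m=-8*l^2 + 8*l + 4*m^2 + m*(31*l + 1)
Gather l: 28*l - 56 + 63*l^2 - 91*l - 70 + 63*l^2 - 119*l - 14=126*l^2 - 182*l - 140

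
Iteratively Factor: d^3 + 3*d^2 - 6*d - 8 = (d + 4)*(d^2 - d - 2) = (d - 2)*(d + 4)*(d + 1)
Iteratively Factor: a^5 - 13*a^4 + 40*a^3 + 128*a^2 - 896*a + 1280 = (a - 4)*(a^4 - 9*a^3 + 4*a^2 + 144*a - 320) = (a - 5)*(a - 4)*(a^3 - 4*a^2 - 16*a + 64) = (a - 5)*(a - 4)*(a + 4)*(a^2 - 8*a + 16) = (a - 5)*(a - 4)^2*(a + 4)*(a - 4)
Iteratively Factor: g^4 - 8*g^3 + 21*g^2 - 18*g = (g - 3)*(g^3 - 5*g^2 + 6*g) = g*(g - 3)*(g^2 - 5*g + 6) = g*(g - 3)*(g - 2)*(g - 3)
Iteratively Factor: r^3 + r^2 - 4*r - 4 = (r + 1)*(r^2 - 4) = (r - 2)*(r + 1)*(r + 2)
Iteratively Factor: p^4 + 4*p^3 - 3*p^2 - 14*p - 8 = (p - 2)*(p^3 + 6*p^2 + 9*p + 4) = (p - 2)*(p + 1)*(p^2 + 5*p + 4) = (p - 2)*(p + 1)*(p + 4)*(p + 1)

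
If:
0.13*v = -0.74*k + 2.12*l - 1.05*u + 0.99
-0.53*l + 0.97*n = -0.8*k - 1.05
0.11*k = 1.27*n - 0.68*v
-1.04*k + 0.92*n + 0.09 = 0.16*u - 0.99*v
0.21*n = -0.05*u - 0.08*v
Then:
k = -0.86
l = 0.15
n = -0.29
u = 1.90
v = -0.41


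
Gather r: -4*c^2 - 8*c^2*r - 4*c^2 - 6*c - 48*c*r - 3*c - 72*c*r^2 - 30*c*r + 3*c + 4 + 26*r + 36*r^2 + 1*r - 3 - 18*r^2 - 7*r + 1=-8*c^2 - 6*c + r^2*(18 - 72*c) + r*(-8*c^2 - 78*c + 20) + 2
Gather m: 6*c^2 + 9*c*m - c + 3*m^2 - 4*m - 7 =6*c^2 - c + 3*m^2 + m*(9*c - 4) - 7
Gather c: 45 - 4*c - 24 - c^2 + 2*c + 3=-c^2 - 2*c + 24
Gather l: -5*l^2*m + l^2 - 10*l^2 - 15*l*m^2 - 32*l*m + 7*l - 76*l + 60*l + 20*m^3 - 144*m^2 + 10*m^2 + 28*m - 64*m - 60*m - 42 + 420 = l^2*(-5*m - 9) + l*(-15*m^2 - 32*m - 9) + 20*m^3 - 134*m^2 - 96*m + 378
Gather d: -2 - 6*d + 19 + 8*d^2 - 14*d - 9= 8*d^2 - 20*d + 8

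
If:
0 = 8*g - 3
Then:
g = 3/8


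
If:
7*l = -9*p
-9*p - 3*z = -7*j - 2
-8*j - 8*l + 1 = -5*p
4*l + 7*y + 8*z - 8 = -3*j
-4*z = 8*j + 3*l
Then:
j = -41/100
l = 9/25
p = -7/25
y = 339/700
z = 11/20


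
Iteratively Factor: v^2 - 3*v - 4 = (v + 1)*(v - 4)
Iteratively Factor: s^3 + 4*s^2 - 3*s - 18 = (s + 3)*(s^2 + s - 6) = (s + 3)^2*(s - 2)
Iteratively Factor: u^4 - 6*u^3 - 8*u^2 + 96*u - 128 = (u + 4)*(u^3 - 10*u^2 + 32*u - 32) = (u - 2)*(u + 4)*(u^2 - 8*u + 16) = (u - 4)*(u - 2)*(u + 4)*(u - 4)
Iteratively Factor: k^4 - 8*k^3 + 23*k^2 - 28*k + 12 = (k - 3)*(k^3 - 5*k^2 + 8*k - 4) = (k - 3)*(k - 1)*(k^2 - 4*k + 4) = (k - 3)*(k - 2)*(k - 1)*(k - 2)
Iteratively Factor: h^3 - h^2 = (h)*(h^2 - h) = h*(h - 1)*(h)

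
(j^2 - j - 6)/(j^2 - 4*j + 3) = (j + 2)/(j - 1)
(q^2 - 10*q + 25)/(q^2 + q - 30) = (q - 5)/(q + 6)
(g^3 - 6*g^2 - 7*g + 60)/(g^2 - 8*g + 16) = (g^2 - 2*g - 15)/(g - 4)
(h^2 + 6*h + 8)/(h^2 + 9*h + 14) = (h + 4)/(h + 7)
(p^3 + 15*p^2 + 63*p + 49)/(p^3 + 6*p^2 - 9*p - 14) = (p + 7)/(p - 2)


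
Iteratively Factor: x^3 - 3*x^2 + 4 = (x - 2)*(x^2 - x - 2) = (x - 2)^2*(x + 1)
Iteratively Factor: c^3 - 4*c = (c)*(c^2 - 4) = c*(c + 2)*(c - 2)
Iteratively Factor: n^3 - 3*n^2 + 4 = (n - 2)*(n^2 - n - 2) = (n - 2)*(n + 1)*(n - 2)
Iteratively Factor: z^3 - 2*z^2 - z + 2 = (z - 2)*(z^2 - 1) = (z - 2)*(z - 1)*(z + 1)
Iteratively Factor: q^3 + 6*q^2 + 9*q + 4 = (q + 1)*(q^2 + 5*q + 4) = (q + 1)*(q + 4)*(q + 1)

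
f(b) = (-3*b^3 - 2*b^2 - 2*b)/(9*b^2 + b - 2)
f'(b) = (-18*b - 1)*(-3*b^3 - 2*b^2 - 2*b)/(9*b^2 + b - 2)^2 + (-9*b^2 - 4*b - 2)/(9*b^2 + b - 2)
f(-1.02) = 0.50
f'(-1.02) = 0.21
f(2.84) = -1.23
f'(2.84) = -0.30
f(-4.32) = 1.32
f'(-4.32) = -0.32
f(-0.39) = -0.64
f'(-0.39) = 5.55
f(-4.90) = 1.50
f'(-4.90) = -0.32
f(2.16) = -1.04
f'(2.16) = -0.26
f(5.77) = -2.16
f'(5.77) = -0.32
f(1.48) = -0.89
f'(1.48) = -0.16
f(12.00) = -4.21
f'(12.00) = -0.33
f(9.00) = -3.22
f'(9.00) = -0.33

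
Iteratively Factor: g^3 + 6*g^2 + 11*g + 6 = (g + 1)*(g^2 + 5*g + 6) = (g + 1)*(g + 3)*(g + 2)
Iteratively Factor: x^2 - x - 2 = (x - 2)*(x + 1)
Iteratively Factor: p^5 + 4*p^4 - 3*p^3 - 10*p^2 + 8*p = (p - 1)*(p^4 + 5*p^3 + 2*p^2 - 8*p) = (p - 1)*(p + 2)*(p^3 + 3*p^2 - 4*p) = (p - 1)^2*(p + 2)*(p^2 + 4*p) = p*(p - 1)^2*(p + 2)*(p + 4)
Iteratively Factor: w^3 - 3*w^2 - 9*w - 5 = (w + 1)*(w^2 - 4*w - 5) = (w - 5)*(w + 1)*(w + 1)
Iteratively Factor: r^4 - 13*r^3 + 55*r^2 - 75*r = (r - 3)*(r^3 - 10*r^2 + 25*r) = r*(r - 3)*(r^2 - 10*r + 25) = r*(r - 5)*(r - 3)*(r - 5)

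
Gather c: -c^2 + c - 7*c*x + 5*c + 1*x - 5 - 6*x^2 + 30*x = -c^2 + c*(6 - 7*x) - 6*x^2 + 31*x - 5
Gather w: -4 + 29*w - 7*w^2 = -7*w^2 + 29*w - 4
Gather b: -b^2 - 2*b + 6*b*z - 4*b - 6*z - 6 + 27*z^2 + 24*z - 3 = -b^2 + b*(6*z - 6) + 27*z^2 + 18*z - 9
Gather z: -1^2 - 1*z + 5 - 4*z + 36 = 40 - 5*z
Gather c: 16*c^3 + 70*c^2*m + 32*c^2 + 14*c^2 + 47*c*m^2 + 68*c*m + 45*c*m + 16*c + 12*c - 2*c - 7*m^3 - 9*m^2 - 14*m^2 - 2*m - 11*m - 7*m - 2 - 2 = 16*c^3 + c^2*(70*m + 46) + c*(47*m^2 + 113*m + 26) - 7*m^3 - 23*m^2 - 20*m - 4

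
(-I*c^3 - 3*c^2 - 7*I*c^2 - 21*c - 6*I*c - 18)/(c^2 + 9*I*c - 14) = (-I*c^3 + c^2*(-3 - 7*I) + c*(-21 - 6*I) - 18)/(c^2 + 9*I*c - 14)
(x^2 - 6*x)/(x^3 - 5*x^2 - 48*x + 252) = x/(x^2 + x - 42)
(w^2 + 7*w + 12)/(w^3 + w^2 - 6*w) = (w + 4)/(w*(w - 2))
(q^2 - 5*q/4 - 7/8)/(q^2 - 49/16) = 2*(2*q + 1)/(4*q + 7)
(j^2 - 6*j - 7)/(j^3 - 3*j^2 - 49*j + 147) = (j + 1)/(j^2 + 4*j - 21)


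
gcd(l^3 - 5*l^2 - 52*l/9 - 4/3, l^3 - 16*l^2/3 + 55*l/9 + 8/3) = l + 1/3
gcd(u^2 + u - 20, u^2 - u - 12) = u - 4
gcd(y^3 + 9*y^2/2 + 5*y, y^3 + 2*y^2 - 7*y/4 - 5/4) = y + 5/2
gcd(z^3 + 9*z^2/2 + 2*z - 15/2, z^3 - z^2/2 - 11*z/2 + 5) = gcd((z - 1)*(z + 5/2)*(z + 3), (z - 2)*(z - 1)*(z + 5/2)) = z^2 + 3*z/2 - 5/2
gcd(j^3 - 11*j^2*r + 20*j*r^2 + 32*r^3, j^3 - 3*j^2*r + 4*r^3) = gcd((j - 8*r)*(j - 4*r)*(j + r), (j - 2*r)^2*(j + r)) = j + r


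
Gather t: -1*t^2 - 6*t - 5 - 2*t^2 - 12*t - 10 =-3*t^2 - 18*t - 15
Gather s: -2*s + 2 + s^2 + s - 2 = s^2 - s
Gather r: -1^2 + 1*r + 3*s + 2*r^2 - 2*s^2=2*r^2 + r - 2*s^2 + 3*s - 1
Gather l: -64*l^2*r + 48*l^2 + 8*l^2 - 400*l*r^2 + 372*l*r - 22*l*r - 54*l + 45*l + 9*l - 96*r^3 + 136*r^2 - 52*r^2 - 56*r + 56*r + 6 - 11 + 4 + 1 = l^2*(56 - 64*r) + l*(-400*r^2 + 350*r) - 96*r^3 + 84*r^2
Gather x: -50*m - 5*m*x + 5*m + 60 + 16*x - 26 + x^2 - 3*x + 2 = -45*m + x^2 + x*(13 - 5*m) + 36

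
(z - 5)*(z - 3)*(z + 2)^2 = z^4 - 4*z^3 - 13*z^2 + 28*z + 60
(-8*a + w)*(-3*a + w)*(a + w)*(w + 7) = 24*a^3*w + 168*a^3 + 13*a^2*w^2 + 91*a^2*w - 10*a*w^3 - 70*a*w^2 + w^4 + 7*w^3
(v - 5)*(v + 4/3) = v^2 - 11*v/3 - 20/3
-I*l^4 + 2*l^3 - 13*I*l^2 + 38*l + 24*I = (l - 4*I)*(l + 2*I)*(l + 3*I)*(-I*l + 1)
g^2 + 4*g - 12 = (g - 2)*(g + 6)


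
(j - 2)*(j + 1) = j^2 - j - 2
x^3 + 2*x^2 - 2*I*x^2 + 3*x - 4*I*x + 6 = (x + 2)*(x - 3*I)*(x + I)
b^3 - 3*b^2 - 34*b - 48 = (b - 8)*(b + 2)*(b + 3)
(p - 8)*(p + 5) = p^2 - 3*p - 40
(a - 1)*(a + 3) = a^2 + 2*a - 3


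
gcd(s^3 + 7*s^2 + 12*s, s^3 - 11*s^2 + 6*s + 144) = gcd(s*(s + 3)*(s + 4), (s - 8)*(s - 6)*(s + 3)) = s + 3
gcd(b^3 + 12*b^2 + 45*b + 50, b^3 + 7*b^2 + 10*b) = b^2 + 7*b + 10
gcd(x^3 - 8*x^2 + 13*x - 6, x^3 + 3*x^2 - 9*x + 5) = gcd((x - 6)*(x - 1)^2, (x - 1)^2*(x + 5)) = x^2 - 2*x + 1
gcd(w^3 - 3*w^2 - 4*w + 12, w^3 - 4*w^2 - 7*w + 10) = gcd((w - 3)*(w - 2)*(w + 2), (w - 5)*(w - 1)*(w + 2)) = w + 2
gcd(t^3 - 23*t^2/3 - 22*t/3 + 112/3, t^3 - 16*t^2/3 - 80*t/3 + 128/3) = t - 8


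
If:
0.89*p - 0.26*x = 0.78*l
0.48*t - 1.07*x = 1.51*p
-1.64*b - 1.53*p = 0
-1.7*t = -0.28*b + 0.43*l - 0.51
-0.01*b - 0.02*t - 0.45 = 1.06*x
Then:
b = -0.31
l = 0.53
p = 0.34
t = 0.12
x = -0.42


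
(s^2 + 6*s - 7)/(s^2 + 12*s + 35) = (s - 1)/(s + 5)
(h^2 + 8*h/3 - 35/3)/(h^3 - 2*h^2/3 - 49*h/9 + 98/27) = 9*(h + 5)/(9*h^2 + 15*h - 14)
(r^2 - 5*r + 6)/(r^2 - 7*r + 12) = (r - 2)/(r - 4)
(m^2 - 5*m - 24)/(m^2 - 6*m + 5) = (m^2 - 5*m - 24)/(m^2 - 6*m + 5)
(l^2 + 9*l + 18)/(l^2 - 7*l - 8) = (l^2 + 9*l + 18)/(l^2 - 7*l - 8)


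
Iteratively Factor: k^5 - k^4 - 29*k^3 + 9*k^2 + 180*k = (k - 3)*(k^4 + 2*k^3 - 23*k^2 - 60*k) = k*(k - 3)*(k^3 + 2*k^2 - 23*k - 60) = k*(k - 3)*(k + 4)*(k^2 - 2*k - 15) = k*(k - 3)*(k + 3)*(k + 4)*(k - 5)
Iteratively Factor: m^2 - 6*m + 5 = (m - 5)*(m - 1)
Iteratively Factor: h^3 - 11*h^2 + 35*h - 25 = (h - 5)*(h^2 - 6*h + 5) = (h - 5)^2*(h - 1)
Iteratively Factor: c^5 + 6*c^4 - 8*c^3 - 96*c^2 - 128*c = (c - 4)*(c^4 + 10*c^3 + 32*c^2 + 32*c) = (c - 4)*(c + 4)*(c^3 + 6*c^2 + 8*c) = (c - 4)*(c + 2)*(c + 4)*(c^2 + 4*c) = c*(c - 4)*(c + 2)*(c + 4)*(c + 4)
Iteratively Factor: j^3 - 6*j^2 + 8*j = (j - 2)*(j^2 - 4*j) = (j - 4)*(j - 2)*(j)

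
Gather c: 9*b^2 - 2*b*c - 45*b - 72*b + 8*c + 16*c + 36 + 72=9*b^2 - 117*b + c*(24 - 2*b) + 108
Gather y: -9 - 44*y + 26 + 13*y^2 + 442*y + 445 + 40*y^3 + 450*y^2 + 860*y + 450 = 40*y^3 + 463*y^2 + 1258*y + 912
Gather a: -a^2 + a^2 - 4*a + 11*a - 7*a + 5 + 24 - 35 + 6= 0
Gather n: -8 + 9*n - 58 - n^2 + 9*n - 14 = -n^2 + 18*n - 80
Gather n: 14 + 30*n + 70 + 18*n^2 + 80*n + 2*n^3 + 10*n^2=2*n^3 + 28*n^2 + 110*n + 84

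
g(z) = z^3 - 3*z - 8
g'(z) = 3*z^2 - 3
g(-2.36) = -14.06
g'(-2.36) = 13.71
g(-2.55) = -16.93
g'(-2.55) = 16.51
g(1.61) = -8.66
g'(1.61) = 4.78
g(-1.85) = -8.78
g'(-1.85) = 7.27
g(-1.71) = -7.87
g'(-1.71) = 5.77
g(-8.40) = -575.50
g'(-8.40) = 208.68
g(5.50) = 141.88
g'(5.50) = 87.75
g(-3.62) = -44.58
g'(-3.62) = 36.31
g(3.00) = 10.00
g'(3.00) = 24.00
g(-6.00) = -206.00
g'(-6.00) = 105.00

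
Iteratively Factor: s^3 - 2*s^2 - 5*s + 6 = (s - 3)*(s^2 + s - 2) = (s - 3)*(s + 2)*(s - 1)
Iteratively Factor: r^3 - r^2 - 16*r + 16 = (r - 4)*(r^2 + 3*r - 4) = (r - 4)*(r - 1)*(r + 4)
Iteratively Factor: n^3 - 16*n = (n - 4)*(n^2 + 4*n) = n*(n - 4)*(n + 4)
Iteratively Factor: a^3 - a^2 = (a - 1)*(a^2) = a*(a - 1)*(a)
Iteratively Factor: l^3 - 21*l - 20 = (l - 5)*(l^2 + 5*l + 4) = (l - 5)*(l + 4)*(l + 1)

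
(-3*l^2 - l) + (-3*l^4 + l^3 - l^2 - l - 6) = -3*l^4 + l^3 - 4*l^2 - 2*l - 6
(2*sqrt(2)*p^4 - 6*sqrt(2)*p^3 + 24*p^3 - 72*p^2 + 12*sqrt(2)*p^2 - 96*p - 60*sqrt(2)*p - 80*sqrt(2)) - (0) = 2*sqrt(2)*p^4 - 6*sqrt(2)*p^3 + 24*p^3 - 72*p^2 + 12*sqrt(2)*p^2 - 96*p - 60*sqrt(2)*p - 80*sqrt(2)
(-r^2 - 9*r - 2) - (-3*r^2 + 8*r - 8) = 2*r^2 - 17*r + 6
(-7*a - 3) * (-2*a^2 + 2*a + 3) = 14*a^3 - 8*a^2 - 27*a - 9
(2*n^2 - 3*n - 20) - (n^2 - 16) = n^2 - 3*n - 4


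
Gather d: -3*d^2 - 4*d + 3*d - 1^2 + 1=-3*d^2 - d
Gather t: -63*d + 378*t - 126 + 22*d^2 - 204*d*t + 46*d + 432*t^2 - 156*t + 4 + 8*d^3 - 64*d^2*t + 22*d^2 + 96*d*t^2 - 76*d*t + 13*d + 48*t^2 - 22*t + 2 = 8*d^3 + 44*d^2 - 4*d + t^2*(96*d + 480) + t*(-64*d^2 - 280*d + 200) - 120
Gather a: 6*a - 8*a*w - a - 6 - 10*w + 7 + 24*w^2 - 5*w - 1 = a*(5 - 8*w) + 24*w^2 - 15*w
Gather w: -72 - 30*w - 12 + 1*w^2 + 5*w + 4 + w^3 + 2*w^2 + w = w^3 + 3*w^2 - 24*w - 80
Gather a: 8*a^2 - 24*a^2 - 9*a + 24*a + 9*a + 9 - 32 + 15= -16*a^2 + 24*a - 8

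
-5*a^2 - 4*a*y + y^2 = (-5*a + y)*(a + y)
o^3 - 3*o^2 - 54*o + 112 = (o - 8)*(o - 2)*(o + 7)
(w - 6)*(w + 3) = w^2 - 3*w - 18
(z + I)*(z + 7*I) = z^2 + 8*I*z - 7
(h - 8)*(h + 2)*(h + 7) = h^3 + h^2 - 58*h - 112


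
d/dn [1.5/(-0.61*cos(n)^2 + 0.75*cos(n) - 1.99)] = (1.125 - 1.83*cos(n))*sin(n)/(0.61*cos(n)^2 - 0.75*cos(n) + 1.99)^2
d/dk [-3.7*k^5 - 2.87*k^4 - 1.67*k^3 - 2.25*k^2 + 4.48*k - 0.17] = -18.5*k^4 - 11.48*k^3 - 5.01*k^2 - 4.5*k + 4.48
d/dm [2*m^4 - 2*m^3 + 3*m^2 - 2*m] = 8*m^3 - 6*m^2 + 6*m - 2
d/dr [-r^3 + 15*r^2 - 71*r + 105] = -3*r^2 + 30*r - 71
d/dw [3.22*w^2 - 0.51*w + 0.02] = 6.44*w - 0.51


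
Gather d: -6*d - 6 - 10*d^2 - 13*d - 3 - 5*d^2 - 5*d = -15*d^2 - 24*d - 9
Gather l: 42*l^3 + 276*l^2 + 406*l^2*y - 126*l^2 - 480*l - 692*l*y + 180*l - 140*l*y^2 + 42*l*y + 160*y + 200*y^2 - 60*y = 42*l^3 + l^2*(406*y + 150) + l*(-140*y^2 - 650*y - 300) + 200*y^2 + 100*y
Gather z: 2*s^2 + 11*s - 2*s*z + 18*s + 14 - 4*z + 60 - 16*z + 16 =2*s^2 + 29*s + z*(-2*s - 20) + 90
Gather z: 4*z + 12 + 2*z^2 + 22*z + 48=2*z^2 + 26*z + 60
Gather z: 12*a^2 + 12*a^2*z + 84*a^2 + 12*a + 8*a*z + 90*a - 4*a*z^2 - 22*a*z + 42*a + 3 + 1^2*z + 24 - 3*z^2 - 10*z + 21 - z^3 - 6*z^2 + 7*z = 96*a^2 + 144*a - z^3 + z^2*(-4*a - 9) + z*(12*a^2 - 14*a - 2) + 48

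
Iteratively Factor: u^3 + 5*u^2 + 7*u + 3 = (u + 1)*(u^2 + 4*u + 3) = (u + 1)*(u + 3)*(u + 1)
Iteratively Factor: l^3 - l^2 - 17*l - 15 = (l + 1)*(l^2 - 2*l - 15) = (l - 5)*(l + 1)*(l + 3)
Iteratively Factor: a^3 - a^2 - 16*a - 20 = (a + 2)*(a^2 - 3*a - 10) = (a - 5)*(a + 2)*(a + 2)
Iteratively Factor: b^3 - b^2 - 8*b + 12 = (b - 2)*(b^2 + b - 6) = (b - 2)^2*(b + 3)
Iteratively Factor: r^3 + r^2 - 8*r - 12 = (r + 2)*(r^2 - r - 6) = (r + 2)^2*(r - 3)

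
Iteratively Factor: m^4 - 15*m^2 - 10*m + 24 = (m - 4)*(m^3 + 4*m^2 + m - 6) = (m - 4)*(m + 3)*(m^2 + m - 2) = (m - 4)*(m - 1)*(m + 3)*(m + 2)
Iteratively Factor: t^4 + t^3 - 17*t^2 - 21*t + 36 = (t - 1)*(t^3 + 2*t^2 - 15*t - 36) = (t - 4)*(t - 1)*(t^2 + 6*t + 9) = (t - 4)*(t - 1)*(t + 3)*(t + 3)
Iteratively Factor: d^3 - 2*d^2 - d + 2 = (d + 1)*(d^2 - 3*d + 2) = (d - 2)*(d + 1)*(d - 1)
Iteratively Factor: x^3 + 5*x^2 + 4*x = (x)*(x^2 + 5*x + 4) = x*(x + 1)*(x + 4)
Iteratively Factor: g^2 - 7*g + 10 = (g - 2)*(g - 5)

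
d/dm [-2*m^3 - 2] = -6*m^2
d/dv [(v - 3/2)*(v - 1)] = 2*v - 5/2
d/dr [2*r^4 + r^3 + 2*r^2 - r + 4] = 8*r^3 + 3*r^2 + 4*r - 1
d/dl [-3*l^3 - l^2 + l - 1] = -9*l^2 - 2*l + 1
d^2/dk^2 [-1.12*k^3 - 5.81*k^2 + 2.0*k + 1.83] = -6.72*k - 11.62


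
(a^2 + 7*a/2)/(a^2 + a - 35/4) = 2*a/(2*a - 5)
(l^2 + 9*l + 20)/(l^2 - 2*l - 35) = (l + 4)/(l - 7)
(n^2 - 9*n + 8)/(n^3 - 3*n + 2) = (n - 8)/(n^2 + n - 2)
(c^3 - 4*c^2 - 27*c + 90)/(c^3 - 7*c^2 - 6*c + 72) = (c^2 + 2*c - 15)/(c^2 - c - 12)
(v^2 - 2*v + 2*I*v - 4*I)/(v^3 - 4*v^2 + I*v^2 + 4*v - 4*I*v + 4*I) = (v + 2*I)/(v^2 + v*(-2 + I) - 2*I)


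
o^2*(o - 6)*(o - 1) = o^4 - 7*o^3 + 6*o^2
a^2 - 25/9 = (a - 5/3)*(a + 5/3)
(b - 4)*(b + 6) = b^2 + 2*b - 24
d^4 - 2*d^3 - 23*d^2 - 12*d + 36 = (d - 6)*(d - 1)*(d + 2)*(d + 3)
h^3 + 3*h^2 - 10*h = h*(h - 2)*(h + 5)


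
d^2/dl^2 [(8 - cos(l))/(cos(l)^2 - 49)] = (8*(8 - cos(l))*sin(l)^2*cos(l)^2 + (cos(l)^2 - 49)^2*cos(l) + 2*(cos(l)^2 - 49)*(8*cos(2*l) - cos(3*l)))/(cos(l)^2 - 49)^3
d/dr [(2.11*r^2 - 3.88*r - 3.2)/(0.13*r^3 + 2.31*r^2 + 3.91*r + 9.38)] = (-0.2743*r^4 + 1.0088*r^3 + 18.4609*r^2 + 54.3676*r - 23.8824)/(0.0169*r^6 + 0.6006*r^5 + 6.3527*r^4 + 20.503*r^3 + 58.6237*r^2 + 73.3516*r + 87.9844)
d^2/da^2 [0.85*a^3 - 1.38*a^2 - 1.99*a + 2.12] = 5.1*a - 2.76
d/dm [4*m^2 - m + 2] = 8*m - 1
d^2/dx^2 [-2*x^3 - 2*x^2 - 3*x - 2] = -12*x - 4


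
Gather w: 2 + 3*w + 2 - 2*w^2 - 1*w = -2*w^2 + 2*w + 4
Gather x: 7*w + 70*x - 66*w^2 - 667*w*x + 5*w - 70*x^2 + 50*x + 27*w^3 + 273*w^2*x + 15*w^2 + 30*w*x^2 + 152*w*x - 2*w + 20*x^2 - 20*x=27*w^3 - 51*w^2 + 10*w + x^2*(30*w - 50) + x*(273*w^2 - 515*w + 100)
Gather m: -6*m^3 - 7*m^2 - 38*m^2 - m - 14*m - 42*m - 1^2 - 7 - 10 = -6*m^3 - 45*m^2 - 57*m - 18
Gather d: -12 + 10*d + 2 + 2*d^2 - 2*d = 2*d^2 + 8*d - 10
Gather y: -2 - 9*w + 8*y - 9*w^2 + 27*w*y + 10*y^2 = -9*w^2 - 9*w + 10*y^2 + y*(27*w + 8) - 2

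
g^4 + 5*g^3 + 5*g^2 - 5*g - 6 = (g - 1)*(g + 1)*(g + 2)*(g + 3)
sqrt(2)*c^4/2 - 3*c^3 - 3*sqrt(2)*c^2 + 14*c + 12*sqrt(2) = (c - 3*sqrt(2))*(c - 2*sqrt(2))*(c + sqrt(2))*(sqrt(2)*c/2 + 1)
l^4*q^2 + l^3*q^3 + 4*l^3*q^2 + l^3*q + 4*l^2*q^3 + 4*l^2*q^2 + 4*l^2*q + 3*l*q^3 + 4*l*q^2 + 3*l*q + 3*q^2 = (l + 3)*(l + q)*(l*q + 1)*(l*q + q)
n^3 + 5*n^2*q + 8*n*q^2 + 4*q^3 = (n + q)*(n + 2*q)^2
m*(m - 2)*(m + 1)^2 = m^4 - 3*m^2 - 2*m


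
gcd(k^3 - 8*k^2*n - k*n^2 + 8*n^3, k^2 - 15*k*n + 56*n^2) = k - 8*n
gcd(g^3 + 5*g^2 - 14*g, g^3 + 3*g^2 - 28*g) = g^2 + 7*g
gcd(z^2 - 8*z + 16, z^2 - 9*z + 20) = z - 4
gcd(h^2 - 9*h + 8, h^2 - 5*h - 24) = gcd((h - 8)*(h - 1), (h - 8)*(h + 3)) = h - 8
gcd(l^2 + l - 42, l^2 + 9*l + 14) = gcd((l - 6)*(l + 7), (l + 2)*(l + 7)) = l + 7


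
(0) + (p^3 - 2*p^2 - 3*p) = p^3 - 2*p^2 - 3*p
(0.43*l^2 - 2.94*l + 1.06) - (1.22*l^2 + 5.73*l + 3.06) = -0.79*l^2 - 8.67*l - 2.0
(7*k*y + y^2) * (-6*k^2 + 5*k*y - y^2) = -42*k^3*y + 29*k^2*y^2 - 2*k*y^3 - y^4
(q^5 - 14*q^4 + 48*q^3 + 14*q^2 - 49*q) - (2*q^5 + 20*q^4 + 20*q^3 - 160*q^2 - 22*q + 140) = -q^5 - 34*q^4 + 28*q^3 + 174*q^2 - 27*q - 140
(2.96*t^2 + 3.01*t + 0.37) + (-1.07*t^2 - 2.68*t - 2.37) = 1.89*t^2 + 0.33*t - 2.0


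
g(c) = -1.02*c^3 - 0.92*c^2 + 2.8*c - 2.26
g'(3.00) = -30.26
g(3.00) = -29.68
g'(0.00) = 2.80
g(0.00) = -2.26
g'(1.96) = -12.56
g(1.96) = -7.99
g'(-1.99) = -5.66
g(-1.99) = -3.44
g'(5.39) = -96.02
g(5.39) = -173.62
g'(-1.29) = 0.08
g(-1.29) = -5.21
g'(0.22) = 2.25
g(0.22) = -1.70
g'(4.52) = -68.03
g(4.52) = -102.59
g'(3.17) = -33.78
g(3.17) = -35.12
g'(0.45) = 1.35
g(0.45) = -1.28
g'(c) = -3.06*c^2 - 1.84*c + 2.8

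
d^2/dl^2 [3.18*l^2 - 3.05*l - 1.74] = 6.36000000000000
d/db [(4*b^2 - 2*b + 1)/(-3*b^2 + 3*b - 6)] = (2*b^2 - 14*b + 3)/(3*(b^4 - 2*b^3 + 5*b^2 - 4*b + 4))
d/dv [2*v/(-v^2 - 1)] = 2*(v^2 - 1)/(v^2 + 1)^2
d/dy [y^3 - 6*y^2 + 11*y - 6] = 3*y^2 - 12*y + 11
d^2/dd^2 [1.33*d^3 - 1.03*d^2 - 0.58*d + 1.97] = 7.98*d - 2.06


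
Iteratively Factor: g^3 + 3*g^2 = (g)*(g^2 + 3*g) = g*(g + 3)*(g)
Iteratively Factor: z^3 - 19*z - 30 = (z + 2)*(z^2 - 2*z - 15) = (z - 5)*(z + 2)*(z + 3)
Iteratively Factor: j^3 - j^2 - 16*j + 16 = (j + 4)*(j^2 - 5*j + 4) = (j - 4)*(j + 4)*(j - 1)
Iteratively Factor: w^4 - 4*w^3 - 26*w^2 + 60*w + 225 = (w + 3)*(w^3 - 7*w^2 - 5*w + 75) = (w + 3)^2*(w^2 - 10*w + 25) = (w - 5)*(w + 3)^2*(w - 5)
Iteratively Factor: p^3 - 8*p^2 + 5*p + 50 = (p - 5)*(p^2 - 3*p - 10) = (p - 5)*(p + 2)*(p - 5)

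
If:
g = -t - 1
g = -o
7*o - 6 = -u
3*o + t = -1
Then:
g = 0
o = 0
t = -1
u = 6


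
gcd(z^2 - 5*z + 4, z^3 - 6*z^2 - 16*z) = 1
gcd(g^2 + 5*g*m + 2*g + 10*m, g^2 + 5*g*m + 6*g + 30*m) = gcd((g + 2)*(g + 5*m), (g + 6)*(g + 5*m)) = g + 5*m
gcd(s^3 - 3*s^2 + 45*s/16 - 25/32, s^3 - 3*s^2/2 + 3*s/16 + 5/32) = s^2 - 7*s/4 + 5/8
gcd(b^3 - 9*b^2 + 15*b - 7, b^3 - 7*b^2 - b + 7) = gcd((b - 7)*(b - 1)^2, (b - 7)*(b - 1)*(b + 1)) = b^2 - 8*b + 7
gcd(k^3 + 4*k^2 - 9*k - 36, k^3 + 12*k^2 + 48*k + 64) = k + 4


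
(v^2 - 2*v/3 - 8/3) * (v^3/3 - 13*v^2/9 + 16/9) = v^5/3 - 5*v^4/3 + 2*v^3/27 + 152*v^2/27 - 32*v/27 - 128/27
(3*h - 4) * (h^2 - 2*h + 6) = 3*h^3 - 10*h^2 + 26*h - 24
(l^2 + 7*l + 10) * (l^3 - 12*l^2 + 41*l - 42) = l^5 - 5*l^4 - 33*l^3 + 125*l^2 + 116*l - 420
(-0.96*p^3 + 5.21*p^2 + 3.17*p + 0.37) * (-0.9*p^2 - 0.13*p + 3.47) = 0.864*p^5 - 4.5642*p^4 - 6.8615*p^3 + 17.3336*p^2 + 10.9518*p + 1.2839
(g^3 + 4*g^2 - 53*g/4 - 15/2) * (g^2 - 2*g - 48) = g^5 + 2*g^4 - 277*g^3/4 - 173*g^2 + 651*g + 360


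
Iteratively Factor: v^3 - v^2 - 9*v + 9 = (v + 3)*(v^2 - 4*v + 3) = (v - 3)*(v + 3)*(v - 1)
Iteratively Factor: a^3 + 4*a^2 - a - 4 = (a - 1)*(a^2 + 5*a + 4) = (a - 1)*(a + 4)*(a + 1)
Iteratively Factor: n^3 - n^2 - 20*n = (n)*(n^2 - n - 20) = n*(n + 4)*(n - 5)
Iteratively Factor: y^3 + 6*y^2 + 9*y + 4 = (y + 1)*(y^2 + 5*y + 4) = (y + 1)^2*(y + 4)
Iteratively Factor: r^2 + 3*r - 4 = (r + 4)*(r - 1)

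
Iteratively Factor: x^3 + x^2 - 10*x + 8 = (x - 2)*(x^2 + 3*x - 4) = (x - 2)*(x - 1)*(x + 4)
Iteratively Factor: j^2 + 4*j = (j + 4)*(j)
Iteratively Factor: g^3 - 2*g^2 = (g - 2)*(g^2) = g*(g - 2)*(g)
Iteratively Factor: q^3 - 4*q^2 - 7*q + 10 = (q - 1)*(q^2 - 3*q - 10) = (q - 5)*(q - 1)*(q + 2)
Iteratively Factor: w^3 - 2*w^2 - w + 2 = (w - 2)*(w^2 - 1) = (w - 2)*(w + 1)*(w - 1)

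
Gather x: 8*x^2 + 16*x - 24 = 8*x^2 + 16*x - 24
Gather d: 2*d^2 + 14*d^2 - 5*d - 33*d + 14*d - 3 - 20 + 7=16*d^2 - 24*d - 16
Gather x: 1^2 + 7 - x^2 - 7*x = -x^2 - 7*x + 8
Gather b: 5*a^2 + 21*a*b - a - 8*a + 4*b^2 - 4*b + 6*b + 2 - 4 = 5*a^2 - 9*a + 4*b^2 + b*(21*a + 2) - 2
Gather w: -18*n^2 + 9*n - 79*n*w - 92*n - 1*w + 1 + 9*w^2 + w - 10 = -18*n^2 - 79*n*w - 83*n + 9*w^2 - 9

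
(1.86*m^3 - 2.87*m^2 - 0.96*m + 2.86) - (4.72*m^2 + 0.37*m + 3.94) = 1.86*m^3 - 7.59*m^2 - 1.33*m - 1.08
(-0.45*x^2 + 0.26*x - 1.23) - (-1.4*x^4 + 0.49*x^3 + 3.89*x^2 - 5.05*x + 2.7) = 1.4*x^4 - 0.49*x^3 - 4.34*x^2 + 5.31*x - 3.93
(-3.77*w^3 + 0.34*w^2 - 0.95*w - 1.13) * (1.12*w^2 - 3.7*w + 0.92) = -4.2224*w^5 + 14.3298*w^4 - 5.7904*w^3 + 2.5622*w^2 + 3.307*w - 1.0396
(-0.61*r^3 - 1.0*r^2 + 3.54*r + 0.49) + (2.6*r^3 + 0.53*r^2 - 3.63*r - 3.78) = 1.99*r^3 - 0.47*r^2 - 0.0899999999999999*r - 3.29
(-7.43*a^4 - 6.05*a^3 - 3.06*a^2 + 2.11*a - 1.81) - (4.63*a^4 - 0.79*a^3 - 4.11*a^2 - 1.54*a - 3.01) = -12.06*a^4 - 5.26*a^3 + 1.05*a^2 + 3.65*a + 1.2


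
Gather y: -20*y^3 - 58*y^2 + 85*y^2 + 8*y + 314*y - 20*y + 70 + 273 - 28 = -20*y^3 + 27*y^2 + 302*y + 315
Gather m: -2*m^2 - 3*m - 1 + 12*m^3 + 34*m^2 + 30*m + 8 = 12*m^3 + 32*m^2 + 27*m + 7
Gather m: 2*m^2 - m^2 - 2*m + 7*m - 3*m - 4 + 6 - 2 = m^2 + 2*m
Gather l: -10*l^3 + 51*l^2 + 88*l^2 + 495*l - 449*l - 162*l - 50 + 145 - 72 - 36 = -10*l^3 + 139*l^2 - 116*l - 13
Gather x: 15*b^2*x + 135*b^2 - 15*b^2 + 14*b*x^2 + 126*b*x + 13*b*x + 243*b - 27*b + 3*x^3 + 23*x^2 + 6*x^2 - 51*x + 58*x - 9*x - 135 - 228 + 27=120*b^2 + 216*b + 3*x^3 + x^2*(14*b + 29) + x*(15*b^2 + 139*b - 2) - 336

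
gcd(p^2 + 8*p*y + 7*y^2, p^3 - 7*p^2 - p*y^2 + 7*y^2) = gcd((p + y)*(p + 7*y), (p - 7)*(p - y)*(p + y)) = p + y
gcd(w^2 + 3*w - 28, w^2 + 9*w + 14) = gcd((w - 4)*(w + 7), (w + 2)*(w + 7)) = w + 7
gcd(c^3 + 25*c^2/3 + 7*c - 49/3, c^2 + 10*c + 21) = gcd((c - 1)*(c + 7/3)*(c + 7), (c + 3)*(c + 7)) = c + 7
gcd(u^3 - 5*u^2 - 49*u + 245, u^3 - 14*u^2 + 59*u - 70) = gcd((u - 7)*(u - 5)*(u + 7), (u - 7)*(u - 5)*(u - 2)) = u^2 - 12*u + 35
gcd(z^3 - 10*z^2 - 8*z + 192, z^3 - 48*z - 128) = z^2 - 4*z - 32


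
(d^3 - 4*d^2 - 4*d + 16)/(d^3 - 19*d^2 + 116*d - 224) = (d^2 - 4)/(d^2 - 15*d + 56)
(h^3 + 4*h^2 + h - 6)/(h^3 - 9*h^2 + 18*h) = (h^3 + 4*h^2 + h - 6)/(h*(h^2 - 9*h + 18))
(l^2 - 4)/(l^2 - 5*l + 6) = (l + 2)/(l - 3)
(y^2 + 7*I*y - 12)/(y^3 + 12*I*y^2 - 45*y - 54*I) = (y + 4*I)/(y^2 + 9*I*y - 18)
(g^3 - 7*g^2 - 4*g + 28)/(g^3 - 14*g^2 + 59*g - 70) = (g + 2)/(g - 5)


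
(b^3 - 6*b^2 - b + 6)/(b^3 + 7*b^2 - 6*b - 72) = (b^3 - 6*b^2 - b + 6)/(b^3 + 7*b^2 - 6*b - 72)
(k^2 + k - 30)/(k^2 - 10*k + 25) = (k + 6)/(k - 5)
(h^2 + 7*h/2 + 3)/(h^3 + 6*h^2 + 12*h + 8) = (h + 3/2)/(h^2 + 4*h + 4)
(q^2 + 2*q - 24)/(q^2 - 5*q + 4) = (q + 6)/(q - 1)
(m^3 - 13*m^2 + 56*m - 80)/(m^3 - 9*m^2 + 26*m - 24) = (m^2 - 9*m + 20)/(m^2 - 5*m + 6)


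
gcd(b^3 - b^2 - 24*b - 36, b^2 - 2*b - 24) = b - 6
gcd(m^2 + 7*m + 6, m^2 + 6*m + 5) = m + 1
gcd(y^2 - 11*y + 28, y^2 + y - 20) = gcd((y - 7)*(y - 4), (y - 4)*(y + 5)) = y - 4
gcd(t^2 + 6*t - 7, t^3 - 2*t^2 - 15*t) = 1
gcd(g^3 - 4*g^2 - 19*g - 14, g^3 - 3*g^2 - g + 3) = g + 1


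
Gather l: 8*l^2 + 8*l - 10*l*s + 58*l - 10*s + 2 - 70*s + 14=8*l^2 + l*(66 - 10*s) - 80*s + 16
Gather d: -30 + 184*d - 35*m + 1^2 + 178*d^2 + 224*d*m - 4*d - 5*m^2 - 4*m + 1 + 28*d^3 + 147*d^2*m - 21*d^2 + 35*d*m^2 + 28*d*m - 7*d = 28*d^3 + d^2*(147*m + 157) + d*(35*m^2 + 252*m + 173) - 5*m^2 - 39*m - 28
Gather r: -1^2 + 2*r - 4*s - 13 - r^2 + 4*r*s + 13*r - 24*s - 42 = -r^2 + r*(4*s + 15) - 28*s - 56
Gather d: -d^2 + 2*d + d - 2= -d^2 + 3*d - 2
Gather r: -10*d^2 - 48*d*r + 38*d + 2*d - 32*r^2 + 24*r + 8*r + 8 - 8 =-10*d^2 + 40*d - 32*r^2 + r*(32 - 48*d)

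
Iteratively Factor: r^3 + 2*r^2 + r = (r + 1)*(r^2 + r) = r*(r + 1)*(r + 1)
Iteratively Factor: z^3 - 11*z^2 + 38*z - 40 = (z - 4)*(z^2 - 7*z + 10) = (z - 5)*(z - 4)*(z - 2)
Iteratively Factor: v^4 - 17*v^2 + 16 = (v + 4)*(v^3 - 4*v^2 - v + 4) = (v - 4)*(v + 4)*(v^2 - 1) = (v - 4)*(v + 1)*(v + 4)*(v - 1)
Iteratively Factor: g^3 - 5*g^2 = (g)*(g^2 - 5*g) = g*(g - 5)*(g)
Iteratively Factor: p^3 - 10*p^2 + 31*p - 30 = (p - 5)*(p^2 - 5*p + 6) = (p - 5)*(p - 2)*(p - 3)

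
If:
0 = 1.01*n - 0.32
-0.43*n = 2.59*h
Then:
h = -0.05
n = 0.32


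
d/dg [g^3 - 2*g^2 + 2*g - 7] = 3*g^2 - 4*g + 2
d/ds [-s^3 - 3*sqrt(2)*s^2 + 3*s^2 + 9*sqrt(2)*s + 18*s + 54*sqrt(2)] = -3*s^2 - 6*sqrt(2)*s + 6*s + 9*sqrt(2) + 18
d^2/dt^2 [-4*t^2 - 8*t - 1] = -8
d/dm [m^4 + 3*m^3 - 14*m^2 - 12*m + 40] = 4*m^3 + 9*m^2 - 28*m - 12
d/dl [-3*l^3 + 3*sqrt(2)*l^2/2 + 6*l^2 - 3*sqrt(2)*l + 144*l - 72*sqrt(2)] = -9*l^2 + 3*sqrt(2)*l + 12*l - 3*sqrt(2) + 144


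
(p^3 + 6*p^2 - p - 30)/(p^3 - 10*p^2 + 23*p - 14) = (p^2 + 8*p + 15)/(p^2 - 8*p + 7)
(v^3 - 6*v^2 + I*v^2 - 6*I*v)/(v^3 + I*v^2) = (v - 6)/v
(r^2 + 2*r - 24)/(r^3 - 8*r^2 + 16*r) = (r + 6)/(r*(r - 4))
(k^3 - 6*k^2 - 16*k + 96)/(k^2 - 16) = k - 6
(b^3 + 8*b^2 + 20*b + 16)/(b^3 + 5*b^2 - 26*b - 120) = (b^2 + 4*b + 4)/(b^2 + b - 30)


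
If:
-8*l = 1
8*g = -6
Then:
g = -3/4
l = -1/8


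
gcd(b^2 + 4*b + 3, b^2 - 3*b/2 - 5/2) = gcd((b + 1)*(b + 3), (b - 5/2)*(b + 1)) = b + 1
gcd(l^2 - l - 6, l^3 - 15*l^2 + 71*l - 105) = l - 3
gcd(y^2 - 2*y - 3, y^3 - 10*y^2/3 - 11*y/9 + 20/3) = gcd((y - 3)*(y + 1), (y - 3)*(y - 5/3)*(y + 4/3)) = y - 3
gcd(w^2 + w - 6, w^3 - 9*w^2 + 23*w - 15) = 1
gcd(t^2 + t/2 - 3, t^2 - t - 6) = t + 2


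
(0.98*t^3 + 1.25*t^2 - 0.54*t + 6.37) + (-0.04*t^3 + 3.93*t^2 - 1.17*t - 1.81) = 0.94*t^3 + 5.18*t^2 - 1.71*t + 4.56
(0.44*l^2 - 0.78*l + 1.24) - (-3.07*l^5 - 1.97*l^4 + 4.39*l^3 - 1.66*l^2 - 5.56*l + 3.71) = 3.07*l^5 + 1.97*l^4 - 4.39*l^3 + 2.1*l^2 + 4.78*l - 2.47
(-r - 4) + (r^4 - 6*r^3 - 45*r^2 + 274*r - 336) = r^4 - 6*r^3 - 45*r^2 + 273*r - 340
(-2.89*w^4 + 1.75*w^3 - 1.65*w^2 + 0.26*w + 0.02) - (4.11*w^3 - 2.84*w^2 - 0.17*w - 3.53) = -2.89*w^4 - 2.36*w^3 + 1.19*w^2 + 0.43*w + 3.55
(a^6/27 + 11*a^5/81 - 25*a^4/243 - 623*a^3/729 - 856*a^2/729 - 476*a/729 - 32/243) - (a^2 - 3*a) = a^6/27 + 11*a^5/81 - 25*a^4/243 - 623*a^3/729 - 1585*a^2/729 + 1711*a/729 - 32/243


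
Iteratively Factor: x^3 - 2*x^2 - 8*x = (x)*(x^2 - 2*x - 8) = x*(x - 4)*(x + 2)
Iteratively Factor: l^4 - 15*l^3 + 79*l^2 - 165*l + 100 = (l - 1)*(l^3 - 14*l^2 + 65*l - 100) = (l - 5)*(l - 1)*(l^2 - 9*l + 20) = (l - 5)^2*(l - 1)*(l - 4)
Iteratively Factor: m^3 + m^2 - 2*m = (m + 2)*(m^2 - m) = (m - 1)*(m + 2)*(m)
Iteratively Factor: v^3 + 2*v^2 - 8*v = (v + 4)*(v^2 - 2*v) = v*(v + 4)*(v - 2)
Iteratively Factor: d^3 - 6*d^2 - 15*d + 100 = (d - 5)*(d^2 - d - 20) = (d - 5)^2*(d + 4)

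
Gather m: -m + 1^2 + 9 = 10 - m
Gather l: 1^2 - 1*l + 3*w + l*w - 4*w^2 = l*(w - 1) - 4*w^2 + 3*w + 1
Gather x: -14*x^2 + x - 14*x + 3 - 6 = -14*x^2 - 13*x - 3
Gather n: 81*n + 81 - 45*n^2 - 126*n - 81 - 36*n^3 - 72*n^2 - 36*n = -36*n^3 - 117*n^2 - 81*n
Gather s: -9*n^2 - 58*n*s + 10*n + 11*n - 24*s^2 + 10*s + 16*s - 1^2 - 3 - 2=-9*n^2 + 21*n - 24*s^2 + s*(26 - 58*n) - 6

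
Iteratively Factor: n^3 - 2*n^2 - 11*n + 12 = (n - 4)*(n^2 + 2*n - 3) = (n - 4)*(n - 1)*(n + 3)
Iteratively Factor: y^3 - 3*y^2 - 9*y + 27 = (y - 3)*(y^2 - 9) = (y - 3)^2*(y + 3)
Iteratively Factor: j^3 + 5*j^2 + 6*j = (j)*(j^2 + 5*j + 6) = j*(j + 2)*(j + 3)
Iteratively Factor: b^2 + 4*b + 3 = (b + 1)*(b + 3)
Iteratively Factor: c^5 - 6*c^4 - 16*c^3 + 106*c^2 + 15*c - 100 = (c + 4)*(c^4 - 10*c^3 + 24*c^2 + 10*c - 25) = (c - 5)*(c + 4)*(c^3 - 5*c^2 - c + 5) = (c - 5)*(c - 1)*(c + 4)*(c^2 - 4*c - 5) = (c - 5)*(c - 1)*(c + 1)*(c + 4)*(c - 5)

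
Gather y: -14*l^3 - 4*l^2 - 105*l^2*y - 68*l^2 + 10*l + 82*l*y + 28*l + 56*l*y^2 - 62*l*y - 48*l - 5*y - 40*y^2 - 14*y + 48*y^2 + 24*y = -14*l^3 - 72*l^2 - 10*l + y^2*(56*l + 8) + y*(-105*l^2 + 20*l + 5)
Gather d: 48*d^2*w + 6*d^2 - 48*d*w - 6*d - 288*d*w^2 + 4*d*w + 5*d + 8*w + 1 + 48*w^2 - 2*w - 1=d^2*(48*w + 6) + d*(-288*w^2 - 44*w - 1) + 48*w^2 + 6*w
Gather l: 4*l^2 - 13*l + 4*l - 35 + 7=4*l^2 - 9*l - 28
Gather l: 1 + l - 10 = l - 9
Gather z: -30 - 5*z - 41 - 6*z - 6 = -11*z - 77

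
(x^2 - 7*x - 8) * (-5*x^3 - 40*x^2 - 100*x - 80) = -5*x^5 - 5*x^4 + 220*x^3 + 940*x^2 + 1360*x + 640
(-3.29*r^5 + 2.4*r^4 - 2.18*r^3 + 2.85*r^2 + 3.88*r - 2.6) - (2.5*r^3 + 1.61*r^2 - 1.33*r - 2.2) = -3.29*r^5 + 2.4*r^4 - 4.68*r^3 + 1.24*r^2 + 5.21*r - 0.4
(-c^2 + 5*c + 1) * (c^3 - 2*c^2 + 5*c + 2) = -c^5 + 7*c^4 - 14*c^3 + 21*c^2 + 15*c + 2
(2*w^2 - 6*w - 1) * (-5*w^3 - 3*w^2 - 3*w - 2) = -10*w^5 + 24*w^4 + 17*w^3 + 17*w^2 + 15*w + 2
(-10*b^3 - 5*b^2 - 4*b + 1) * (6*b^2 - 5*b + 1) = -60*b^5 + 20*b^4 - 9*b^3 + 21*b^2 - 9*b + 1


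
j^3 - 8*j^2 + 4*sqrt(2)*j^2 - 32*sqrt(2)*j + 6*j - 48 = (j - 8)*(j + sqrt(2))*(j + 3*sqrt(2))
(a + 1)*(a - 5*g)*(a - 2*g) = a^3 - 7*a^2*g + a^2 + 10*a*g^2 - 7*a*g + 10*g^2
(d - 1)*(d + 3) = d^2 + 2*d - 3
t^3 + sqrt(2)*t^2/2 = t^2*(t + sqrt(2)/2)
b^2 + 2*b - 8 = (b - 2)*(b + 4)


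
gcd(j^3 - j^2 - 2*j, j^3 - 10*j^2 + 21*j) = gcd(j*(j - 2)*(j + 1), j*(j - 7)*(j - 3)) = j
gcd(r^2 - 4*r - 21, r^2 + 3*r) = r + 3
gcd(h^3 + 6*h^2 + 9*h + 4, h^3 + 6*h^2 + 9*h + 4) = h^3 + 6*h^2 + 9*h + 4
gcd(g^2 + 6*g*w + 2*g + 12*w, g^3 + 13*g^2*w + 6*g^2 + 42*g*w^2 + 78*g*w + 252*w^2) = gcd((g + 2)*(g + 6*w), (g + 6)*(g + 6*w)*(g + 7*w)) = g + 6*w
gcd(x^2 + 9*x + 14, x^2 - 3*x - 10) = x + 2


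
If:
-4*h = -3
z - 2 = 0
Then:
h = 3/4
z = 2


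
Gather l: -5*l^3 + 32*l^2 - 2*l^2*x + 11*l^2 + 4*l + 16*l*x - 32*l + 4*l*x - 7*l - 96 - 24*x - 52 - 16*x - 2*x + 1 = -5*l^3 + l^2*(43 - 2*x) + l*(20*x - 35) - 42*x - 147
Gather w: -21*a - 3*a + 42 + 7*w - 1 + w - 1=-24*a + 8*w + 40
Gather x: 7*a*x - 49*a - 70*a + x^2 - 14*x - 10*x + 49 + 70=-119*a + x^2 + x*(7*a - 24) + 119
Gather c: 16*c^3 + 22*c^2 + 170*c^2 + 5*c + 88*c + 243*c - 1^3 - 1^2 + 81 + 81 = 16*c^3 + 192*c^2 + 336*c + 160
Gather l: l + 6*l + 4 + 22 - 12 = 7*l + 14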